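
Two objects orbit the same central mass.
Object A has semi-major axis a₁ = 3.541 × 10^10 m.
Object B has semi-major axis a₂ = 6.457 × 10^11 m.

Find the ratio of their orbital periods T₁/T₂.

From Kepler's third law, (T₁/T₂)² = (a₁/a₂)³, so T₁/T₂ = (a₁/a₂)^(3/2).
a₁/a₂ = 3.541e+10 / 6.457e+11 = 0.0548397.
T₁/T₂ = (0.0548397)^(3/2) ≈ 0.01284.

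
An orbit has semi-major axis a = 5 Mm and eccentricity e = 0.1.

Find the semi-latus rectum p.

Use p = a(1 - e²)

Convert to SI: a = 5 Mm = 5e+06 m.
p = a (1 − e²).
p = 5e+06 · (1 − (0.1)²) = 5e+06 · 0.99 ≈ 4.95e+06 m = 4.95 Mm.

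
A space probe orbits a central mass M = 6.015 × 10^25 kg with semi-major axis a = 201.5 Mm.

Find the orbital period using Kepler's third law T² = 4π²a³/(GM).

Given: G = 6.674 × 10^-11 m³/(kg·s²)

Convert to SI: a = 201.5 Mm = 2.015e+08 m.
GM = G · M = 6.674e-11 · 6.015e+25 = 4.01441e+15 m³/s².
Kepler's third law: T = 2π √(a³ / GM).
Substituting a = 2.015e+08 m and GM = 4.01441e+15 m³/s²:
T = 2π √((2.015e+08)³ / 4.01441e+15) s
T ≈ 2.836e+05 s = 3.283 days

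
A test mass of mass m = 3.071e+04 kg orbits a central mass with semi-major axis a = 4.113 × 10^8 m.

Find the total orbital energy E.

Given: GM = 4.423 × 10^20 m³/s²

E = −GMm / (2a).
E = −4.423e+20 · 3.071e+04 / (2 · 4.113e+08) J ≈ -1.651e+16 J = -16.51 PJ.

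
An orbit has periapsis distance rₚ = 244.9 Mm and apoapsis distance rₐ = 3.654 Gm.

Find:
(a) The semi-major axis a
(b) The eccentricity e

Convert to SI: rₚ = 244.9 Mm = 2.449e+08 m; rₐ = 3.654 Gm = 3.654e+09 m.
(a) a = (rₚ + rₐ) / 2 = (2.449e+08 + 3.654e+09) / 2 ≈ 1.949e+09 m = 1.949 Gm.
(b) e = (rₐ − rₚ) / (rₐ + rₚ) = (3.654e+09 − 2.449e+08) / (3.654e+09 + 2.449e+08) ≈ 0.8744.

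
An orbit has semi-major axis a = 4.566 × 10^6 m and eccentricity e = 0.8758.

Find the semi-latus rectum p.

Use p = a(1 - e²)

p = a (1 − e²).
p = 4.566e+06 · (1 − (0.8758)²) = 4.566e+06 · 0.232974 ≈ 1.064e+06 m = 1.064 × 10^6 m.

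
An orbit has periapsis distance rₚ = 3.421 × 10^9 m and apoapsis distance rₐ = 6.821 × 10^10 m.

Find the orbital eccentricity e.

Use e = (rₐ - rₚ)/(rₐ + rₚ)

e = (rₐ − rₚ) / (rₐ + rₚ).
e = (6.821e+10 − 3.421e+09) / (6.821e+10 + 3.421e+09) = 6.4789e+10 / 7.1631e+10 ≈ 0.9045.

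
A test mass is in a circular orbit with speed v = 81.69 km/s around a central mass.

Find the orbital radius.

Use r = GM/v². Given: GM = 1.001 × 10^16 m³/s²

Convert to SI: v = 81.69 km/s = 81690 m/s.
For a circular orbit, v² = GM / r, so r = GM / v².
r = 1.001e+16 / (81690)² m ≈ 1.5e+06 m = 1.5 Mm.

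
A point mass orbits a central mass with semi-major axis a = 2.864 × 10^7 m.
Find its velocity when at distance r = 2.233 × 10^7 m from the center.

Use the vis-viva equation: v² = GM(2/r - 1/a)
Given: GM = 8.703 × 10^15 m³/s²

Vis-viva: v = √(GM · (2/r − 1/a)).
2/r − 1/a = 2/2.233e+07 − 1/2.864e+07 = 5.46494e-08 m⁻¹.
v = √(8.703e+15 · 5.46494e-08) m/s ≈ 2.181e+04 m/s = 21.81 km/s.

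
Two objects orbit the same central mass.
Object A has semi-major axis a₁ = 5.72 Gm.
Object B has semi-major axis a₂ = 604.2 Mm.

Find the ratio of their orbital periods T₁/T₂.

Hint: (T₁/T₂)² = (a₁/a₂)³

Convert to SI: a₁ = 5.72 Gm = 5.72e+09 m; a₂ = 604.2 Mm = 6.042e+08 m.
From Kepler's third law, (T₁/T₂)² = (a₁/a₂)³, so T₁/T₂ = (a₁/a₂)^(3/2).
a₁/a₂ = 5.72e+09 / 6.042e+08 = 9.46706.
T₁/T₂ = (9.46706)^(3/2) ≈ 29.13.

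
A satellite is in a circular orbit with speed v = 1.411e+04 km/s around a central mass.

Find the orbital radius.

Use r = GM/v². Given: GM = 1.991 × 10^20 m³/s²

Convert to SI: v = 1.411e+04 km/s = 1.411e+07 m/s.
For a circular orbit, v² = GM / r, so r = GM / v².
r = 1.991e+20 / (1.411e+07)² m ≈ 1e+06 m = 1 Mm.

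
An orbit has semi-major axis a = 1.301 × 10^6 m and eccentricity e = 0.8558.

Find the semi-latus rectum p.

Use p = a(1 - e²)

p = a (1 − e²).
p = 1.301e+06 · (1 − (0.8558)²) = 1.301e+06 · 0.267606 ≈ 3.482e+05 m = 3.482 × 10^5 m.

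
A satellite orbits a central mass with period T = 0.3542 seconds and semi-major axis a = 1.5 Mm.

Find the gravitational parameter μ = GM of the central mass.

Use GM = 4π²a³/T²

Convert to SI: a = 1.5 Mm = 1.5e+06 m.
GM = 4π² · a³ / T².
GM = 4π² · (1.5e+06)³ / (0.3542)² m³/s² ≈ 1.062e+21 m³/s² = 1.062 × 10^21 m³/s².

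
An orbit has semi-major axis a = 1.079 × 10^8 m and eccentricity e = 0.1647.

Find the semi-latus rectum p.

p = a (1 − e²).
p = 1.079e+08 · (1 − (0.1647)²) = 1.079e+08 · 0.972874 ≈ 1.05e+08 m = 1.05 × 10^8 m.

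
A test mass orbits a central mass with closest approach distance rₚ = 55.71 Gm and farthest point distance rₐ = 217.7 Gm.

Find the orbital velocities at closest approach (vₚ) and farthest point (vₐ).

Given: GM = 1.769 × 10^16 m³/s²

Convert to SI: rₚ = 55.71 Gm = 5.571e+10 m; rₐ = 217.7 Gm = 2.177e+11 m.
Use the vis-viva equation v² = GM(2/r − 1/a) with a = (rₚ + rₐ)/2 = (5.571e+10 + 2.177e+11)/2 = 1.36705e+11 m.
vₚ = √(GM · (2/rₚ − 1/a)) = √(1.769e+16 · (2/5.571e+10 − 1/1.36705e+11)) m/s ≈ 711.1 m/s = 711.1 m/s.
vₐ = √(GM · (2/rₐ − 1/a)) = √(1.769e+16 · (2/2.177e+11 − 1/1.36705e+11)) m/s ≈ 182 m/s = 182 m/s.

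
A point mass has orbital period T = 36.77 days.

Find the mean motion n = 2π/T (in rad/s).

Convert to SI: T = 36.77 days = 3.17693e+06 s.
n = 2π / T.
n = 2π / 3.17693e+06 s ≈ 1.978e-06 rad/s.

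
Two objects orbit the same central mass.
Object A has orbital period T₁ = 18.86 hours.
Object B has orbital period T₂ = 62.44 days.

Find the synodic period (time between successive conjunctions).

Convert to SI: T₁ = 18.86 hours = 67896 s; T₂ = 62.44 days = 5.39482e+06 s.
T_syn = |T₁ · T₂ / (T₁ − T₂)|.
T_syn = |67896 · 5.39482e+06 / (67896 − 5.39482e+06)| s ≈ 6.876e+04 s = 19.1 hours.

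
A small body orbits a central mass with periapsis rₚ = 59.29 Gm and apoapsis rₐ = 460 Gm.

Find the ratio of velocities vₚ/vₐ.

Convert to SI: rₚ = 59.29 Gm = 5.929e+10 m; rₐ = 460 Gm = 4.6e+11 m.
Conservation of angular momentum gives rₚvₚ = rₐvₐ, so vₚ/vₐ = rₐ/rₚ.
vₚ/vₐ = 4.6e+11 / 5.929e+10 ≈ 7.758.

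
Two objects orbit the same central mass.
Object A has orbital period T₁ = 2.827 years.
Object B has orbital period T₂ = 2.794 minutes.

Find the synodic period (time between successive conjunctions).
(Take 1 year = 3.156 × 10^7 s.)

Convert to SI: T₁ = 2.827 years = 8.92201e+07 s; T₂ = 2.794 minutes = 167.64 s.
T_syn = |T₁ · T₂ / (T₁ − T₂)|.
T_syn = |8.92201e+07 · 167.64 / (8.92201e+07 − 167.64)| s ≈ 167.6 s = 2.794 minutes.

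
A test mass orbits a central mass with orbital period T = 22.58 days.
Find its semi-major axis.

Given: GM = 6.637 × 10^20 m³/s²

Convert to SI: T = 22.58 days = 1.95091e+06 s.
Invert Kepler's third law: a = (GM · T² / (4π²))^(1/3).
Substituting T = 1.95091e+06 s and GM = 6.637e+20 m³/s²:
a = (6.637e+20 · (1.95091e+06)² / (4π²))^(1/3) m
a ≈ 4e+10 m = 40 Gm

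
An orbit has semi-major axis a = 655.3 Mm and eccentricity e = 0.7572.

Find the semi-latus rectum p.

Convert to SI: a = 655.3 Mm = 6.553e+08 m.
p = a (1 − e²).
p = 6.553e+08 · (1 − (0.7572)²) = 6.553e+08 · 0.426648 ≈ 2.796e+08 m = 279.6 Mm.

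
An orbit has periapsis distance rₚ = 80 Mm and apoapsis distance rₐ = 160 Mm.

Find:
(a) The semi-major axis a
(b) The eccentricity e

Convert to SI: rₚ = 80 Mm = 8e+07 m; rₐ = 160 Mm = 1.6e+08 m.
(a) a = (rₚ + rₐ) / 2 = (8e+07 + 1.6e+08) / 2 ≈ 1.2e+08 m = 120 Mm.
(b) e = (rₐ − rₚ) / (rₐ + rₚ) = (1.6e+08 − 8e+07) / (1.6e+08 + 8e+07) ≈ 0.3333.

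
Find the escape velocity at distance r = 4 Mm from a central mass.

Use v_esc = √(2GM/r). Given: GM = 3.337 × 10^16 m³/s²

Convert to SI: r = 4 Mm = 4e+06 m.
Escape velocity comes from setting total energy to zero: ½v² − GM/r = 0 ⇒ v_esc = √(2GM / r).
v_esc = √(2 · 3.337e+16 / 4e+06) m/s ≈ 1.292e+05 m/s = 129.2 km/s.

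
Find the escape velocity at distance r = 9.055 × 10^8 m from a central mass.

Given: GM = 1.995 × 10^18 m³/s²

Escape velocity comes from setting total energy to zero: ½v² − GM/r = 0 ⇒ v_esc = √(2GM / r).
v_esc = √(2 · 1.995e+18 / 9.055e+08) m/s ≈ 6.638e+04 m/s = 66.38 km/s.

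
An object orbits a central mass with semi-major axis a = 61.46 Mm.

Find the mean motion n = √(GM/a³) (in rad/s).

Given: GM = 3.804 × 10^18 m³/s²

Convert to SI: a = 61.46 Mm = 6.146e+07 m.
n = √(GM / a³).
n = √(3.804e+18 / (6.146e+07)³) rad/s ≈ 0.004048 rad/s.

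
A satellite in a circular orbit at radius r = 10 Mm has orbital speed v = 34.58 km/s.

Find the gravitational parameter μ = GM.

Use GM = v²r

Convert to SI: r = 10 Mm = 1e+07 m; v = 34.58 km/s = 34580 m/s.
For a circular orbit v² = GM/r, so GM = v² · r.
GM = (34580)² · 1e+07 m³/s² ≈ 1.196e+16 m³/s² = 1.196 × 10^16 m³/s².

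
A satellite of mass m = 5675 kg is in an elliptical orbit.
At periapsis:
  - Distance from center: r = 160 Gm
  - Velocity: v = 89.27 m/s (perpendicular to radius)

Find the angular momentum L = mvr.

Convert to SI: r = 160 Gm = 1.6e+11 m.
Since v is perpendicular to r, L = m · v · r.
L = 5675 · 89.27 · 1.6e+11 kg·m²/s ≈ 8.106e+16 kg·m²/s.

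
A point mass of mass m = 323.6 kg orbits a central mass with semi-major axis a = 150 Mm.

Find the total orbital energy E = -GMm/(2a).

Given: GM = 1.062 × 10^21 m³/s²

Convert to SI: a = 150 Mm = 1.5e+08 m.
E = −GMm / (2a).
E = −1.062e+21 · 323.6 / (2 · 1.5e+08) J ≈ -1.146e+15 J = -1.146 PJ.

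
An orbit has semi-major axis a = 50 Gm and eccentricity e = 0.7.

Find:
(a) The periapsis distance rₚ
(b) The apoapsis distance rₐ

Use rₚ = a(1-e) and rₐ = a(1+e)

Convert to SI: a = 50 Gm = 5e+10 m.
(a) rₚ = a(1 − e) = 5e+10 · (1 − 0.7) = 5e+10 · 0.3 ≈ 1.5e+10 m = 15 Gm.
(b) rₐ = a(1 + e) = 5e+10 · (1 + 0.7) = 5e+10 · 1.7 ≈ 8.5e+10 m = 85 Gm.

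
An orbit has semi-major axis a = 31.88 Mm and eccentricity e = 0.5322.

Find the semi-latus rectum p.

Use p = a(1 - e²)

Convert to SI: a = 31.88 Mm = 3.188e+07 m.
p = a (1 − e²).
p = 3.188e+07 · (1 − (0.5322)²) = 3.188e+07 · 0.716763 ≈ 2.285e+07 m = 22.85 Mm.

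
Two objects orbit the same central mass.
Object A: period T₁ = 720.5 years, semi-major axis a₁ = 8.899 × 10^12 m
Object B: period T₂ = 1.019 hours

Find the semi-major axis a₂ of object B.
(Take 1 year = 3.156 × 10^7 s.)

Convert to SI: T₁ = 720.5 years = 2.2739e+10 s; T₂ = 1.019 hours = 3668.4 s.
Kepler's third law: (T₁/T₂)² = (a₁/a₂)³ ⇒ a₂ = a₁ · (T₂/T₁)^(2/3).
T₂/T₁ = 3668.4 / 2.2739e+10 = 1.61326e-07.
a₂ = 8.899e+12 · (1.61326e-07)^(2/3) m ≈ 2.637e+08 m = 2.637 × 10^8 m.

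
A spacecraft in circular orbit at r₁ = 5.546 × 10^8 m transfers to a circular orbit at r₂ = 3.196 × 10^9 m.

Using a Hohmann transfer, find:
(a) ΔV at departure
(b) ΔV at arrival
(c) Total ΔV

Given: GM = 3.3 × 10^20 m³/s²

Transfer semi-major axis: a_t = (r₁ + r₂)/2 = (5.546e+08 + 3.196e+09)/2 = 1.8753e+09 m.
Circular speeds: v₁ = √(GM/r₁) = 771378 m/s, v₂ = √(GM/r₂) = 321332 m/s.
Transfer speeds (vis-viva v² = GM(2/r − 1/a_t)): v₁ᵗ = 1.00701e+06 m/s, v₂ᵗ = 174746 m/s.
(a) ΔV₁ = |v₁ᵗ − v₁| ≈ 2.356e+05 m/s = 235.6 km/s.
(b) ΔV₂ = |v₂ − v₂ᵗ| ≈ 1.466e+05 m/s = 146.6 km/s.
(c) ΔV_total = ΔV₁ + ΔV₂ ≈ 3.822e+05 m/s = 382.2 km/s.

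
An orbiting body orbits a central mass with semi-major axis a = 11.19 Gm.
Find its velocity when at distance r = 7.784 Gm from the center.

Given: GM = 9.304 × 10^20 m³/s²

Convert to SI: a = 11.19 Gm = 1.119e+10 m; r = 7.784 Gm = 7.784e+09 m.
Vis-viva: v = √(GM · (2/r − 1/a)).
2/r − 1/a = 2/7.784e+09 − 1/1.119e+10 = 1.67572e-10 m⁻¹.
v = √(9.304e+20 · 1.67572e-10) m/s ≈ 3.949e+05 m/s = 394.9 km/s.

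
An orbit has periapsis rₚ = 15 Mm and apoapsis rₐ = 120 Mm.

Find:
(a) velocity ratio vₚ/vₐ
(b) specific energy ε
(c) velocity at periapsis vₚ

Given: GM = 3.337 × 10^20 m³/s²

Convert to SI: rₚ = 15 Mm = 1.5e+07 m; rₐ = 120 Mm = 1.2e+08 m.
(a) Conservation of angular momentum (rₚvₚ = rₐvₐ) gives vₚ/vₐ = rₐ/rₚ = 1.2e+08/1.5e+07 ≈ 8
(b) With a = (rₚ + rₐ)/2 = 6.75e+07 m, ε = −GM/(2a) = −3.337e+20/(2 · 6.75e+07) J/kg ≈ -2.472e+12 J/kg
(c) With a = (rₚ + rₐ)/2 = 6.75e+07 m, vₚ = √(GM (2/rₚ − 1/a)) = √(3.337e+20 · (2/1.5e+07 − 1/6.75e+07)) m/s ≈ 6.289e+06 m/s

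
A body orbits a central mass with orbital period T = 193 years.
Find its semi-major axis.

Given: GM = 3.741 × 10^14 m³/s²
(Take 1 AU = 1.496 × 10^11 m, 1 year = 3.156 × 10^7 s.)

Convert to SI: T = 193 years = 6.09108e+09 s.
Invert Kepler's third law: a = (GM · T² / (4π²))^(1/3).
Substituting T = 6.09108e+09 s and GM = 3.741e+14 m³/s²:
a = (3.741e+14 · (6.09108e+09)² / (4π²))^(1/3) m
a ≈ 7.058e+10 m = 0.4718 AU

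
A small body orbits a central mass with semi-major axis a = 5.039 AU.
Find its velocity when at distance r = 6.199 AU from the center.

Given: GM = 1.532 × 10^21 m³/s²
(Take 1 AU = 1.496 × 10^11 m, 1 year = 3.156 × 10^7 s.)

Convert to SI: a = 5.039 AU = 7.53834e+11 m; r = 6.199 AU = 9.2737e+11 m.
Vis-viva: v = √(GM · (2/r − 1/a)).
2/r − 1/a = 2/9.2737e+11 − 1/7.53834e+11 = 8.30084e-13 m⁻¹.
v = √(1.532e+21 · 8.30084e-13) m/s ≈ 3.566e+04 m/s = 7.523 AU/year.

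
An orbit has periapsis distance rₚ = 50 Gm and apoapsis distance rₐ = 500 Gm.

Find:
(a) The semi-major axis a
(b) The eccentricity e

Convert to SI: rₚ = 50 Gm = 5e+10 m; rₐ = 500 Gm = 5e+11 m.
(a) a = (rₚ + rₐ) / 2 = (5e+10 + 5e+11) / 2 ≈ 2.75e+11 m = 275 Gm.
(b) e = (rₐ − rₚ) / (rₐ + rₚ) = (5e+11 − 5e+10) / (5e+11 + 5e+10) ≈ 0.8182.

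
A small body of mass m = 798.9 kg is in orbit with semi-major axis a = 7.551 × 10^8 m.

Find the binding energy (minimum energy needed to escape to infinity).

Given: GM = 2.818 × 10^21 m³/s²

Total orbital energy is E = −GMm/(2a); binding energy is E_bind = −E = GMm/(2a).
E_bind = 2.818e+21 · 798.9 / (2 · 7.551e+08) J ≈ 1.491e+15 J = 1.491 PJ.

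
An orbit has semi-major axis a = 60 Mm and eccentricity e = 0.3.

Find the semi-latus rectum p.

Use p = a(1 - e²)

Convert to SI: a = 60 Mm = 6e+07 m.
p = a (1 − e²).
p = 6e+07 · (1 − (0.3)²) = 6e+07 · 0.91 ≈ 5.46e+07 m = 54.6 Mm.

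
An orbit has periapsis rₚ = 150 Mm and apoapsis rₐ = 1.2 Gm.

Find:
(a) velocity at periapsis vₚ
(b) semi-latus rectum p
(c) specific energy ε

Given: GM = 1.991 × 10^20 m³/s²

Convert to SI: rₚ = 150 Mm = 1.5e+08 m; rₐ = 1.2 Gm = 1.2e+09 m.
(a) With a = (rₚ + rₐ)/2 = 6.75e+08 m, vₚ = √(GM (2/rₚ − 1/a)) = √(1.991e+20 · (2/1.5e+08 − 1/6.75e+08)) m/s ≈ 1.536e+06 m/s
(b) From a = (rₚ + rₐ)/2 = 6.75e+08 m and e = (rₐ − rₚ)/(rₐ + rₚ) = 0.777778, p = a(1 − e²) = 6.75e+08 · (1 − (0.777778)²) ≈ 2.667e+08 m
(c) With a = (rₚ + rₐ)/2 = 6.75e+08 m, ε = −GM/(2a) = −1.991e+20/(2 · 6.75e+08) J/kg ≈ -1.475e+11 J/kg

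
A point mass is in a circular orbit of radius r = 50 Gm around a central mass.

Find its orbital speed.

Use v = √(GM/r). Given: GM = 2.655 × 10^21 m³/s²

Convert to SI: r = 50 Gm = 5e+10 m.
For a circular orbit, gravity supplies the centripetal force, so v = √(GM / r).
v = √(2.655e+21 / 5e+10) m/s ≈ 2.304e+05 m/s = 230.4 km/s.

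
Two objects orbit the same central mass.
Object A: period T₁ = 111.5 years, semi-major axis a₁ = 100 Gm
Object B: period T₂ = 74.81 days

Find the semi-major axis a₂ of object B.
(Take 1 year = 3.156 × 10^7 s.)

Convert to SI: T₁ = 111.5 years = 3.51894e+09 s; a₁ = 100 Gm = 1e+11 m; T₂ = 74.81 days = 6.46358e+06 s.
Kepler's third law: (T₁/T₂)² = (a₁/a₂)³ ⇒ a₂ = a₁ · (T₂/T₁)^(2/3).
T₂/T₁ = 6.46358e+06 / 3.51894e+09 = 0.0018368.
a₂ = 1e+11 · (0.0018368)^(2/3) m ≈ 1.5e+09 m = 1.5 Gm.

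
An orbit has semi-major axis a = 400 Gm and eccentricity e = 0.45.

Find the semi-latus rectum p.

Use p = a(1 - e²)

Convert to SI: a = 400 Gm = 4e+11 m.
p = a (1 − e²).
p = 4e+11 · (1 − (0.45)²) = 4e+11 · 0.7975 ≈ 3.19e+11 m = 319 Gm.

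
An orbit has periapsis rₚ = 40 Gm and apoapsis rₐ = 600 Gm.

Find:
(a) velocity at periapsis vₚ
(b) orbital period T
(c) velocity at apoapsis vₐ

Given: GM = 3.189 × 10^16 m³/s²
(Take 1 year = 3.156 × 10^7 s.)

Convert to SI: rₚ = 40 Gm = 4e+10 m; rₐ = 600 Gm = 6e+11 m.
(a) With a = (rₚ + rₐ)/2 = 3.2e+11 m, vₚ = √(GM (2/rₚ − 1/a)) = √(3.189e+16 · (2/4e+10 − 1/3.2e+11)) m/s ≈ 1223 m/s
(b) With a = (rₚ + rₐ)/2 = 3.2e+11 m, T = 2π √(a³/GM) = 2π √((3.2e+11)³/3.189e+16) s ≈ 6.369e+09 s
(c) With a = (rₚ + rₐ)/2 = 3.2e+11 m, vₐ = √(GM (2/rₐ − 1/a)) = √(3.189e+16 · (2/6e+11 − 1/3.2e+11)) m/s ≈ 81.51 m/s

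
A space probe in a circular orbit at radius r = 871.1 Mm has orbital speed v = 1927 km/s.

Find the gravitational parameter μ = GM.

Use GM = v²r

Convert to SI: r = 871.1 Mm = 8.711e+08 m; v = 1927 km/s = 1.927e+06 m/s.
For a circular orbit v² = GM/r, so GM = v² · r.
GM = (1.927e+06)² · 8.711e+08 m³/s² ≈ 3.235e+21 m³/s² = 3.235 × 10^21 m³/s².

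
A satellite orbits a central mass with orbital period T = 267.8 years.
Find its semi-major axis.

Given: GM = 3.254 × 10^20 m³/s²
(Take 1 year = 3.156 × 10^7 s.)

Convert to SI: T = 267.8 years = 8.45177e+09 s.
Invert Kepler's third law: a = (GM · T² / (4π²))^(1/3).
Substituting T = 8.45177e+09 s and GM = 3.254e+20 m³/s²:
a = (3.254e+20 · (8.45177e+09)² / (4π²))^(1/3) m
a ≈ 8.381e+12 m = 8.381 Tm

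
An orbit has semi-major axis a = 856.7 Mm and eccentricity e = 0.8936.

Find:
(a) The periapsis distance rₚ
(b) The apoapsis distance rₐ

Convert to SI: a = 856.7 Mm = 8.567e+08 m.
(a) rₚ = a(1 − e) = 8.567e+08 · (1 − 0.8936) = 8.567e+08 · 0.1064 ≈ 9.115e+07 m = 91.15 Mm.
(b) rₐ = a(1 + e) = 8.567e+08 · (1 + 0.8936) = 8.567e+08 · 1.8936 ≈ 1.622e+09 m = 1.622 Gm.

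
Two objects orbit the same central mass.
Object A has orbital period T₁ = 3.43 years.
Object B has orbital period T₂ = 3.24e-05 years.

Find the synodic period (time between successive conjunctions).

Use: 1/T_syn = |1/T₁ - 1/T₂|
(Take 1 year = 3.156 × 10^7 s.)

Convert to SI: T₁ = 3.43 years = 1.08251e+08 s; T₂ = 3.24e-05 years = 1022.54 s.
T_syn = |T₁ · T₂ / (T₁ − T₂)|.
T_syn = |1.08251e+08 · 1022.54 / (1.08251e+08 − 1022.54)| s ≈ 1023 s = 3.24e-05 years.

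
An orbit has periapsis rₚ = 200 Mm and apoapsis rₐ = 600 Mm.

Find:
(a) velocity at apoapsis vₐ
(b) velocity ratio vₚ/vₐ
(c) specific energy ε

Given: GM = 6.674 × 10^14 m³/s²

Convert to SI: rₚ = 200 Mm = 2e+08 m; rₐ = 600 Mm = 6e+08 m.
(a) With a = (rₚ + rₐ)/2 = 4e+08 m, vₐ = √(GM (2/rₐ − 1/a)) = √(6.674e+14 · (2/6e+08 − 1/4e+08)) m/s ≈ 745.8 m/s
(b) Conservation of angular momentum (rₚvₚ = rₐvₐ) gives vₚ/vₐ = rₐ/rₚ = 6e+08/2e+08 ≈ 3
(c) With a = (rₚ + rₐ)/2 = 4e+08 m, ε = −GM/(2a) = −6.674e+14/(2 · 4e+08) J/kg ≈ -8.342e+05 J/kg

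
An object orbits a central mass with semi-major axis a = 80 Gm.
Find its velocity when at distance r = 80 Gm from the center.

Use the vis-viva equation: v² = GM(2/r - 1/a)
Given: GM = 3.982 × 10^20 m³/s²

Convert to SI: a = 80 Gm = 8e+10 m; r = 80 Gm = 8e+10 m.
Vis-viva: v = √(GM · (2/r − 1/a)).
2/r − 1/a = 2/8e+10 − 1/8e+10 = 1.25e-11 m⁻¹.
v = √(3.982e+20 · 1.25e-11) m/s ≈ 7.055e+04 m/s = 70.55 km/s.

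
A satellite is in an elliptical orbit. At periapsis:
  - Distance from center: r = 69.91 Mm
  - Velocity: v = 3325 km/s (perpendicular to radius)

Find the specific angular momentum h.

Convert to SI: r = 69.91 Mm = 6.991e+07 m; v = 3325 km/s = 3.325e+06 m/s.
With v perpendicular to r, h = r · v.
h = 6.991e+07 · 3.325e+06 m²/s ≈ 2.325e+14 m²/s.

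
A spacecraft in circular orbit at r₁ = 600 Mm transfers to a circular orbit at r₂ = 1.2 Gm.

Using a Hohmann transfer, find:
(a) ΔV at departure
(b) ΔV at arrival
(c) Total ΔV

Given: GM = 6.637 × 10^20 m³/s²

Convert to SI: r₁ = 600 Mm = 6e+08 m; r₂ = 1.2 Gm = 1.2e+09 m.
Transfer semi-major axis: a_t = (r₁ + r₂)/2 = (6e+08 + 1.2e+09)/2 = 9e+08 m.
Circular speeds: v₁ = √(GM/r₁) = 1.05174e+06 m/s, v₂ = √(GM/r₂) = 743696 m/s.
Transfer speeds (vis-viva v² = GM(2/r − 1/a_t)): v₁ᵗ = 1.21445e+06 m/s, v₂ᵗ = 607225 m/s.
(a) ΔV₁ = |v₁ᵗ − v₁| ≈ 1.627e+05 m/s = 162.7 km/s.
(b) ΔV₂ = |v₂ − v₂ᵗ| ≈ 1.365e+05 m/s = 136.5 km/s.
(c) ΔV_total = ΔV₁ + ΔV₂ ≈ 2.992e+05 m/s = 299.2 km/s.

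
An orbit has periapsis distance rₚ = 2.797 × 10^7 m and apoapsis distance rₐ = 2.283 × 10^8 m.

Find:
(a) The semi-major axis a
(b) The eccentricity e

(a) a = (rₚ + rₐ) / 2 = (2.797e+07 + 2.283e+08) / 2 ≈ 1.281e+08 m = 1.281 × 10^8 m.
(b) e = (rₐ − rₚ) / (rₐ + rₚ) = (2.283e+08 − 2.797e+07) / (2.283e+08 + 2.797e+07) ≈ 0.7817.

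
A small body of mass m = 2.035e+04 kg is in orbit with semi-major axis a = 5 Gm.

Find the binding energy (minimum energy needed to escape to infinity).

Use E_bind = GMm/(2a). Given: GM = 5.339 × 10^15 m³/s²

Convert to SI: a = 5 Gm = 5e+09 m.
Total orbital energy is E = −GMm/(2a); binding energy is E_bind = −E = GMm/(2a).
E_bind = 5.339e+15 · 2.035e+04 / (2 · 5e+09) J ≈ 1.086e+10 J = 10.86 GJ.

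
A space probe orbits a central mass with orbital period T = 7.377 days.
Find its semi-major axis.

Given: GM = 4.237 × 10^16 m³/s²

Convert to SI: T = 7.377 days = 637373 s.
Invert Kepler's third law: a = (GM · T² / (4π²))^(1/3).
Substituting T = 637373 s and GM = 4.237e+16 m³/s²:
a = (4.237e+16 · (637373)² / (4π²))^(1/3) m
a ≈ 7.583e+08 m = 7.583 × 10^8 m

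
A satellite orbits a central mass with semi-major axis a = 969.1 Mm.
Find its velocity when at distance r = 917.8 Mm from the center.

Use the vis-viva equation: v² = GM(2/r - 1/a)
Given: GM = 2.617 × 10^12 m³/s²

Convert to SI: a = 969.1 Mm = 9.691e+08 m; r = 917.8 Mm = 9.178e+08 m.
Vis-viva: v = √(GM · (2/r − 1/a)).
2/r − 1/a = 2/9.178e+08 − 1/9.691e+08 = 1.14724e-09 m⁻¹.
v = √(2.617e+12 · 1.14724e-09) m/s ≈ 54.79 m/s = 54.79 m/s.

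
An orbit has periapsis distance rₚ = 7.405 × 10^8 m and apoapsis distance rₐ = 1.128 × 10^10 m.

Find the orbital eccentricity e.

e = (rₐ − rₚ) / (rₐ + rₚ).
e = (1.128e+10 − 7.405e+08) / (1.128e+10 + 7.405e+08) = 1.05395e+10 / 1.20205e+10 ≈ 0.8768.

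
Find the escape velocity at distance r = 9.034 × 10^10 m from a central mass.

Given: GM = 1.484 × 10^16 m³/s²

Escape velocity comes from setting total energy to zero: ½v² − GM/r = 0 ⇒ v_esc = √(2GM / r).
v_esc = √(2 · 1.484e+16 / 9.034e+10) m/s ≈ 573.2 m/s = 573.2 m/s.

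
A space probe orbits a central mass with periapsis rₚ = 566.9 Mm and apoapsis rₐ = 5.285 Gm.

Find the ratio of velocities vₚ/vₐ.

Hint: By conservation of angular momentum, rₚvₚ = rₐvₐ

Convert to SI: rₚ = 566.9 Mm = 5.669e+08 m; rₐ = 5.285 Gm = 5.285e+09 m.
Conservation of angular momentum gives rₚvₚ = rₐvₐ, so vₚ/vₐ = rₐ/rₚ.
vₚ/vₐ = 5.285e+09 / 5.669e+08 ≈ 9.323.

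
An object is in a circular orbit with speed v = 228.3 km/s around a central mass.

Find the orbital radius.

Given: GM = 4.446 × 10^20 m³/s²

Convert to SI: v = 228.3 km/s = 228300 m/s.
For a circular orbit, v² = GM / r, so r = GM / v².
r = 4.446e+20 / (228300)² m ≈ 8.53e+09 m = 8.53 Gm.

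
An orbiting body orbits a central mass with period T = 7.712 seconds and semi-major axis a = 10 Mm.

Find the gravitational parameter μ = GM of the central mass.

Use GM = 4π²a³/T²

Convert to SI: a = 10 Mm = 1e+07 m.
GM = 4π² · a³ / T².
GM = 4π² · (1e+07)³ / (7.712)² m³/s² ≈ 6.638e+20 m³/s² = 6.638 × 10^20 m³/s².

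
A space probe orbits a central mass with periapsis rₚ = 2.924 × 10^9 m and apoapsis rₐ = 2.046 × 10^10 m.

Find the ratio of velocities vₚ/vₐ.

Conservation of angular momentum gives rₚvₚ = rₐvₐ, so vₚ/vₐ = rₐ/rₚ.
vₚ/vₐ = 2.046e+10 / 2.924e+09 ≈ 6.997.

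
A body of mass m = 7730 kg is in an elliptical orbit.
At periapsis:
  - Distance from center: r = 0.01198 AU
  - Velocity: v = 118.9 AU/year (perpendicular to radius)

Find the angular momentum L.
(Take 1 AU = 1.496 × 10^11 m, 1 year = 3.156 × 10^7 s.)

Convert to SI: r = 0.01198 AU = 1.79221e+09 m; v = 118.9 AU/year = 563607 m/s.
Since v is perpendicular to r, L = m · v · r.
L = 7730 · 563607 · 1.79221e+09 kg·m²/s ≈ 7.808e+18 kg·m²/s.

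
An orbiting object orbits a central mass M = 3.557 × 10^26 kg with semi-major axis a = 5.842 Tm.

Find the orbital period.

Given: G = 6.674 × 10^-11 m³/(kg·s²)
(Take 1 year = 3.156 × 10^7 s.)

Convert to SI: a = 5.842 Tm = 5.842e+12 m.
GM = G · M = 6.674e-11 · 3.557e+26 = 2.37394e+16 m³/s².
Kepler's third law: T = 2π √(a³ / GM).
Substituting a = 5.842e+12 m and GM = 2.37394e+16 m³/s²:
T = 2π √((5.842e+12)³ / 2.37394e+16) s
T ≈ 5.758e+11 s = 1.825e+04 years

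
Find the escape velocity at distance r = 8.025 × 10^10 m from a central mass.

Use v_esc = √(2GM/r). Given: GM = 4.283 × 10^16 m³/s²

Escape velocity comes from setting total energy to zero: ½v² − GM/r = 0 ⇒ v_esc = √(2GM / r).
v_esc = √(2 · 4.283e+16 / 8.025e+10) m/s ≈ 1033 m/s = 1.033 km/s.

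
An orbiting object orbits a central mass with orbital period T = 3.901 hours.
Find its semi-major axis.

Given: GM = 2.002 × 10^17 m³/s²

Convert to SI: T = 3.901 hours = 14043.6 s.
Invert Kepler's third law: a = (GM · T² / (4π²))^(1/3).
Substituting T = 14043.6 s and GM = 2.002e+17 m³/s²:
a = (2.002e+17 · (14043.6)² / (4π²))^(1/3) m
a ≈ 1e+08 m = 100 Mm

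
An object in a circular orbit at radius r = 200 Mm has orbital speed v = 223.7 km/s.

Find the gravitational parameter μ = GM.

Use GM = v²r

Convert to SI: r = 200 Mm = 2e+08 m; v = 223.7 km/s = 223700 m/s.
For a circular orbit v² = GM/r, so GM = v² · r.
GM = (223700)² · 2e+08 m³/s² ≈ 1.001e+19 m³/s² = 1.001 × 10^19 m³/s².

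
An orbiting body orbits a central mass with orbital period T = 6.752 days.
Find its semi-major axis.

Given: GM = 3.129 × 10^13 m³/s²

Convert to SI: T = 6.752 days = 583373 s.
Invert Kepler's third law: a = (GM · T² / (4π²))^(1/3).
Substituting T = 583373 s and GM = 3.129e+13 m³/s²:
a = (3.129e+13 · (583373)² / (4π²))^(1/3) m
a ≈ 6.461e+07 m = 64.61 Mm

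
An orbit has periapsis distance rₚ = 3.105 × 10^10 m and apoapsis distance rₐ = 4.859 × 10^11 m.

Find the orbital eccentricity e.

e = (rₐ − rₚ) / (rₐ + rₚ).
e = (4.859e+11 − 3.105e+10) / (4.859e+11 + 3.105e+10) = 4.5485e+11 / 5.1695e+11 ≈ 0.8799.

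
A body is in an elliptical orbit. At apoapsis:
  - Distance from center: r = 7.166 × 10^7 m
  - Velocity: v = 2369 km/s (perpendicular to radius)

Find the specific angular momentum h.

Convert to SI: v = 2369 km/s = 2.369e+06 m/s.
With v perpendicular to r, h = r · v.
h = 7.166e+07 · 2.369e+06 m²/s ≈ 1.698e+14 m²/s.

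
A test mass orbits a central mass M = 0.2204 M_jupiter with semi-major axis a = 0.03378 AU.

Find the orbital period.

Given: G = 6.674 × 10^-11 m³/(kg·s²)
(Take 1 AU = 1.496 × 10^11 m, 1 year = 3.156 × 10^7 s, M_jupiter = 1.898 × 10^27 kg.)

Convert to SI: a = 0.03378 AU = 5.05349e+09 m; M = 0.2204 M_jupiter = 4.18319e+26 kg.
GM = G · M = 6.674e-11 · 4.18319e+26 = 2.79186e+16 m³/s².
Kepler's third law: T = 2π √(a³ / GM).
Substituting a = 5.05349e+09 m and GM = 2.79186e+16 m³/s²:
T = 2π √((5.05349e+09)³ / 2.79186e+16) s
T ≈ 1.351e+07 s = 0.428 years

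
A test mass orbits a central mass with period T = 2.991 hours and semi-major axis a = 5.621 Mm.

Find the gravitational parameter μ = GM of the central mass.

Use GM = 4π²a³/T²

Convert to SI: T = 2.991 hours = 10767.6 s; a = 5.621 Mm = 5.621e+06 m.
GM = 4π² · a³ / T².
GM = 4π² · (5.621e+06)³ / (10767.6)² m³/s² ≈ 6.047e+13 m³/s² = 6.047 × 10^13 m³/s².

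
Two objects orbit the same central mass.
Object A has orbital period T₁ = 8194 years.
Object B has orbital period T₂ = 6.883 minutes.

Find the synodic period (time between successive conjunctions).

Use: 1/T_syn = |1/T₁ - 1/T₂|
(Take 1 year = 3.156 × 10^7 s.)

Convert to SI: T₁ = 8194 years = 2.58603e+11 s; T₂ = 6.883 minutes = 412.98 s.
T_syn = |T₁ · T₂ / (T₁ − T₂)|.
T_syn = |2.58603e+11 · 412.98 / (2.58603e+11 − 412.98)| s ≈ 413 s = 6.883 minutes.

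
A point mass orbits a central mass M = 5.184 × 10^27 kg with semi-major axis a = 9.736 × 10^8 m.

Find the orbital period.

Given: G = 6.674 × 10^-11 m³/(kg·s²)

GM = G · M = 6.674e-11 · 5.184e+27 = 3.4598e+17 m³/s².
Kepler's third law: T = 2π √(a³ / GM).
Substituting a = 9.736e+08 m and GM = 3.4598e+17 m³/s²:
T = 2π √((9.736e+08)³ / 3.4598e+17) s
T ≈ 3.245e+05 s = 3.756 days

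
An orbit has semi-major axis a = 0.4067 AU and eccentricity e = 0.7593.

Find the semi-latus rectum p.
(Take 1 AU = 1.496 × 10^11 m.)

Convert to SI: a = 0.4067 AU = 6.08423e+10 m.
p = a (1 − e²).
p = 6.08423e+10 · (1 − (0.7593)²) = 6.08423e+10 · 0.423464 ≈ 2.576e+10 m = 0.1722 AU.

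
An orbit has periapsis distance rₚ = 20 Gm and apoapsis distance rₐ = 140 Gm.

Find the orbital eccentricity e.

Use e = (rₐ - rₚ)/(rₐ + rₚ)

Convert to SI: rₚ = 20 Gm = 2e+10 m; rₐ = 140 Gm = 1.4e+11 m.
e = (rₐ − rₚ) / (rₐ + rₚ).
e = (1.4e+11 − 2e+10) / (1.4e+11 + 2e+10) = 1.2e+11 / 1.6e+11 ≈ 0.75.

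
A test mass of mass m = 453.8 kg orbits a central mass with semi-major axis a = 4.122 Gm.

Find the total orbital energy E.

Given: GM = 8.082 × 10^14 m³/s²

Convert to SI: a = 4.122 Gm = 4.122e+09 m.
E = −GMm / (2a).
E = −8.082e+14 · 453.8 / (2 · 4.122e+09) J ≈ -4.449e+07 J = -44.49 MJ.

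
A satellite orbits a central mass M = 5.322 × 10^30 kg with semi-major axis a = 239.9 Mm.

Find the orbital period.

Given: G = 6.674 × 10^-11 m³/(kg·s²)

Convert to SI: a = 239.9 Mm = 2.399e+08 m.
GM = G · M = 6.674e-11 · 5.322e+30 = 3.5519e+20 m³/s².
Kepler's third law: T = 2π √(a³ / GM).
Substituting a = 2.399e+08 m and GM = 3.5519e+20 m³/s²:
T = 2π √((2.399e+08)³ / 3.5519e+20) s
T ≈ 1239 s = 20.65 minutes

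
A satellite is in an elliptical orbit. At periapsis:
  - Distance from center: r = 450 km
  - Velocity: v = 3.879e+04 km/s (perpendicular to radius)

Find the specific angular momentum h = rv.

Convert to SI: r = 450 km = 450000 m; v = 3.879e+04 km/s = 3.879e+07 m/s.
With v perpendicular to r, h = r · v.
h = 450000 · 3.879e+07 m²/s ≈ 1.746e+13 m²/s.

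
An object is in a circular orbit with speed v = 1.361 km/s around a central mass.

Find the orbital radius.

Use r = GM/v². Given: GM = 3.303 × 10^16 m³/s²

Convert to SI: v = 1.361 km/s = 1361 m/s.
For a circular orbit, v² = GM / r, so r = GM / v².
r = 3.303e+16 / (1361)² m ≈ 1.783e+10 m = 17.83 Gm.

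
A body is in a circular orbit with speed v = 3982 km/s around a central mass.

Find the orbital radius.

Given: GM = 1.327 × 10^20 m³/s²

Convert to SI: v = 3982 km/s = 3.982e+06 m/s.
For a circular orbit, v² = GM / r, so r = GM / v².
r = 1.327e+20 / (3.982e+06)² m ≈ 8.369e+06 m = 8.369 Mm.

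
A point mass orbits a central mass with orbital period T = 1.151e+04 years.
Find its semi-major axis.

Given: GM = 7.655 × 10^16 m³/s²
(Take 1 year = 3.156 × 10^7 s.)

Convert to SI: T = 1.151e+04 years = 3.63256e+11 s.
Invert Kepler's third law: a = (GM · T² / (4π²))^(1/3).
Substituting T = 3.63256e+11 s and GM = 7.655e+16 m³/s²:
a = (7.655e+16 · (3.63256e+11)² / (4π²))^(1/3) m
a ≈ 6.348e+12 m = 6.348 × 10^12 m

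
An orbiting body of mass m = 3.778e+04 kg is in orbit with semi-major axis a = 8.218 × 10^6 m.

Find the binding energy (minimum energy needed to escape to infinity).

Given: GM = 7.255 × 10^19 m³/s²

Total orbital energy is E = −GMm/(2a); binding energy is E_bind = −E = GMm/(2a).
E_bind = 7.255e+19 · 3.778e+04 / (2 · 8.218e+06) J ≈ 1.668e+17 J = 166.8 PJ.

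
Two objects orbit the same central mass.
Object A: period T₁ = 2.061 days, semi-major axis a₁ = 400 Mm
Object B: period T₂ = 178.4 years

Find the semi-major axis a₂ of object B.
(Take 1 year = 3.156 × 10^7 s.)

Convert to SI: T₁ = 2.061 days = 178070 s; a₁ = 400 Mm = 4e+08 m; T₂ = 178.4 years = 5.6303e+09 s.
Kepler's third law: (T₁/T₂)² = (a₁/a₂)³ ⇒ a₂ = a₁ · (T₂/T₁)^(2/3).
T₂/T₁ = 5.6303e+09 / 178070 = 31618.4.
a₂ = 4e+08 · (31618.4)^(2/3) m ≈ 4e+11 m = 400 Gm.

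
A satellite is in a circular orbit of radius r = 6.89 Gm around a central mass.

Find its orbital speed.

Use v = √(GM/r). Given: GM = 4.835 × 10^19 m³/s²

Convert to SI: r = 6.89 Gm = 6.89e+09 m.
For a circular orbit, gravity supplies the centripetal force, so v = √(GM / r).
v = √(4.835e+19 / 6.89e+09) m/s ≈ 8.377e+04 m/s = 83.77 km/s.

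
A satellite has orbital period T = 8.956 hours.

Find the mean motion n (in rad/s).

Convert to SI: T = 8.956 hours = 32241.6 s.
n = 2π / T.
n = 2π / 32241.6 s ≈ 0.0001949 rad/s.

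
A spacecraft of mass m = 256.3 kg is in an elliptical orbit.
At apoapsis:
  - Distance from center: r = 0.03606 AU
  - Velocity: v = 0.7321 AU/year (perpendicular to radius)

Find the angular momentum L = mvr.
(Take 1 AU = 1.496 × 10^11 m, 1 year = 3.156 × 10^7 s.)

Convert to SI: r = 0.03606 AU = 5.39458e+09 m; v = 0.7321 AU/year = 3470.28 m/s.
Since v is perpendicular to r, L = m · v · r.
L = 256.3 · 3470.28 · 5.39458e+09 kg·m²/s ≈ 4.798e+15 kg·m²/s.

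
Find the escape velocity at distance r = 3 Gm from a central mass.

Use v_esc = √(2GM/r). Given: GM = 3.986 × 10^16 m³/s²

Convert to SI: r = 3 Gm = 3e+09 m.
Escape velocity comes from setting total energy to zero: ½v² − GM/r = 0 ⇒ v_esc = √(2GM / r).
v_esc = √(2 · 3.986e+16 / 3e+09) m/s ≈ 5155 m/s = 5.155 km/s.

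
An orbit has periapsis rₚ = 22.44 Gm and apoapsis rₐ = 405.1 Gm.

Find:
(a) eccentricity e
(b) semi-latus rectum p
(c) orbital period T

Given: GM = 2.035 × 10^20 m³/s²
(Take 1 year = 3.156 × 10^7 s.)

Convert to SI: rₚ = 22.44 Gm = 2.244e+10 m; rₐ = 405.1 Gm = 4.051e+11 m.
(a) e = (rₐ − rₚ)/(rₐ + rₚ) = (4.051e+11 − 2.244e+10)/(4.051e+11 + 2.244e+10) ≈ 0.895
(b) From a = (rₚ + rₐ)/2 = 2.1377e+11 m and e = (rₐ − rₚ)/(rₐ + rₚ) = 0.895027, p = a(1 − e²) = 2.1377e+11 · (1 − (0.895027)²) ≈ 4.252e+10 m
(c) With a = (rₚ + rₐ)/2 = 2.1377e+11 m, T = 2π √(a³/GM) = 2π √((2.1377e+11)³/2.035e+20) s ≈ 4.353e+07 s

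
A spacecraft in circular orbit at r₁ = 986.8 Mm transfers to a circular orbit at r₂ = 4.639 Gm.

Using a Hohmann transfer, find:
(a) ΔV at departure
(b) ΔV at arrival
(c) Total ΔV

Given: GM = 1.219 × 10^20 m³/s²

Convert to SI: r₁ = 986.8 Mm = 9.868e+08 m; r₂ = 4.639 Gm = 4.639e+09 m.
Transfer semi-major axis: a_t = (r₁ + r₂)/2 = (9.868e+08 + 4.639e+09)/2 = 2.8129e+09 m.
Circular speeds: v₁ = √(GM/r₁) = 351469 m/s, v₂ = √(GM/r₂) = 162102 m/s.
Transfer speeds (vis-viva v² = GM(2/r − 1/a_t)): v₁ᵗ = 451359 m/s, v₂ᵗ = 96012.3 m/s.
(a) ΔV₁ = |v₁ᵗ − v₁| ≈ 9.989e+04 m/s = 99.89 km/s.
(b) ΔV₂ = |v₂ − v₂ᵗ| ≈ 6.609e+04 m/s = 66.09 km/s.
(c) ΔV_total = ΔV₁ + ΔV₂ ≈ 1.66e+05 m/s = 166 km/s.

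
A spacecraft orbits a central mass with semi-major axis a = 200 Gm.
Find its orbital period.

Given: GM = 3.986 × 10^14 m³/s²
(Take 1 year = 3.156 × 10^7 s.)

Convert to SI: a = 200 Gm = 2e+11 m.
Kepler's third law: T = 2π √(a³ / GM).
Substituting a = 2e+11 m and GM = 3.986e+14 m³/s²:
T = 2π √((2e+11)³ / 3.986e+14) s
T ≈ 2.815e+10 s = 891.9 years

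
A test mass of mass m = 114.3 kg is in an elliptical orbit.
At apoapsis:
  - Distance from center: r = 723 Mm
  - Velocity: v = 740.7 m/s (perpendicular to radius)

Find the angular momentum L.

Convert to SI: r = 723 Mm = 7.23e+08 m.
Since v is perpendicular to r, L = m · v · r.
L = 114.3 · 740.7 · 7.23e+08 kg·m²/s ≈ 6.121e+13 kg·m²/s.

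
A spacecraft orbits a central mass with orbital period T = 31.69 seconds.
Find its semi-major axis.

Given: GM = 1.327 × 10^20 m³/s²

Invert Kepler's third law: a = (GM · T² / (4π²))^(1/3).
Substituting T = 31.69 s and GM = 1.327e+20 m³/s²:
a = (1.327e+20 · (31.69)² / (4π²))^(1/3) m
a ≈ 1.5e+07 m = 15 Mm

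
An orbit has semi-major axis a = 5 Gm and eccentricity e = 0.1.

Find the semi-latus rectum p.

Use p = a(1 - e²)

Convert to SI: a = 5 Gm = 5e+09 m.
p = a (1 − e²).
p = 5e+09 · (1 − (0.1)²) = 5e+09 · 0.99 ≈ 4.95e+09 m = 4.95 Gm.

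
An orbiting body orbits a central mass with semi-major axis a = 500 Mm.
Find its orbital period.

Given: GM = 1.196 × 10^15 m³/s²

Convert to SI: a = 500 Mm = 5e+08 m.
Kepler's third law: T = 2π √(a³ / GM).
Substituting a = 5e+08 m and GM = 1.196e+15 m³/s²:
T = 2π √((5e+08)³ / 1.196e+15) s
T ≈ 2.031e+06 s = 23.51 days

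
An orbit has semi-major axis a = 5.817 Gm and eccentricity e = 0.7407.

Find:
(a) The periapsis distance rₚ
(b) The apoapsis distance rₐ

Convert to SI: a = 5.817 Gm = 5.817e+09 m.
(a) rₚ = a(1 − e) = 5.817e+09 · (1 − 0.7407) = 5.817e+09 · 0.2593 ≈ 1.508e+09 m = 1.508 Gm.
(b) rₐ = a(1 + e) = 5.817e+09 · (1 + 0.7407) = 5.817e+09 · 1.7407 ≈ 1.013e+10 m = 10.13 Gm.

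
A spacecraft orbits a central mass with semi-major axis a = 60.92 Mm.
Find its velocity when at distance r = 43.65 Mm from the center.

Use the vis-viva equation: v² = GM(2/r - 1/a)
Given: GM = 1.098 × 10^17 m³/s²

Convert to SI: a = 60.92 Mm = 6.092e+07 m; r = 43.65 Mm = 4.365e+07 m.
Vis-viva: v = √(GM · (2/r − 1/a)).
2/r − 1/a = 2/4.365e+07 − 1/6.092e+07 = 2.9404e-08 m⁻¹.
v = √(1.098e+17 · 2.9404e-08) m/s ≈ 5.682e+04 m/s = 56.82 km/s.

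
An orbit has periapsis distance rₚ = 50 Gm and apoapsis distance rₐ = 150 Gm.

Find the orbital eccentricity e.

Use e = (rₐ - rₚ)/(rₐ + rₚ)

Convert to SI: rₚ = 50 Gm = 5e+10 m; rₐ = 150 Gm = 1.5e+11 m.
e = (rₐ − rₚ) / (rₐ + rₚ).
e = (1.5e+11 − 5e+10) / (1.5e+11 + 5e+10) = 1e+11 / 2e+11 ≈ 0.5.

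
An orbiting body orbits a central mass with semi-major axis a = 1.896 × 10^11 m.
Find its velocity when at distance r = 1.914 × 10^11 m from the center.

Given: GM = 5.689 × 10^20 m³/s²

Vis-viva: v = √(GM · (2/r − 1/a)).
2/r − 1/a = 2/1.914e+11 − 1/1.896e+11 = 5.17506e-12 m⁻¹.
v = √(5.689e+20 · 5.17506e-12) m/s ≈ 5.426e+04 m/s = 54.26 km/s.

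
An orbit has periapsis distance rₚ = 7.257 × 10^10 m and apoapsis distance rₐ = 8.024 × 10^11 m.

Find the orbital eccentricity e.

e = (rₐ − rₚ) / (rₐ + rₚ).
e = (8.024e+11 − 7.257e+10) / (8.024e+11 + 7.257e+10) = 7.2983e+11 / 8.7497e+11 ≈ 0.8341.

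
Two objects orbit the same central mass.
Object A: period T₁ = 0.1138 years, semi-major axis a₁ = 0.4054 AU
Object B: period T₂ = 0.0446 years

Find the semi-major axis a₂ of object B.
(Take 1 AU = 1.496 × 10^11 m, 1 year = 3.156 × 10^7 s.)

Convert to SI: T₁ = 0.1138 years = 3.59153e+06 s; a₁ = 0.4054 AU = 6.06478e+10 m; T₂ = 0.0446 years = 1.40758e+06 s.
Kepler's third law: (T₁/T₂)² = (a₁/a₂)³ ⇒ a₂ = a₁ · (T₂/T₁)^(2/3).
T₂/T₁ = 1.40758e+06 / 3.59153e+06 = 0.391916.
a₂ = 6.06478e+10 · (0.391916)^(2/3) m ≈ 3.248e+10 m = 0.2171 AU.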